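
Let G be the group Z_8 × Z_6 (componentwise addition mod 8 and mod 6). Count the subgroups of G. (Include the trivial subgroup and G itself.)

|G| = 48, so by Lagrange every subgroup order divides 48. Divisors: 1, 2, 3, 4, 6, 8, 12, 16, 24, 48.
Subgroups by order — order 1: 1; order 2: 3; order 3: 1; order 4: 3; order 6: 3; order 8: 3; order 12: 3; order 16: 1; order 24: 3; order 48: 1.
Total: 1 + 3 + 1 + 3 + 3 + 3 + 3 + 1 + 3 + 1 = 22.

22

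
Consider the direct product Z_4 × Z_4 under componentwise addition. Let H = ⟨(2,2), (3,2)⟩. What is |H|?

|⟨(2,2)⟩| = 2 and |⟨(3,2)⟩| = 4, so |H| is a multiple of lcm(2, 4) = 4 and divides |G| = 16.
Closing under the operation: H = {(0,0), (0,2), (1,0), (1,2), (2,0), (2,2), (3,0), (3,2)}, so |H| = 8.

8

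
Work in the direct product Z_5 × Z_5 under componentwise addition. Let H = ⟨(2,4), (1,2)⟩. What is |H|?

5

|⟨(2,4)⟩| = 5 and |⟨(1,2)⟩| = 5, so |H| is a multiple of lcm(5, 5) = 5 and divides |G| = 25.
Closing under the operation: H = {(0,0), (1,2), (2,4), (3,1), (4,3)}, so |H| = 5.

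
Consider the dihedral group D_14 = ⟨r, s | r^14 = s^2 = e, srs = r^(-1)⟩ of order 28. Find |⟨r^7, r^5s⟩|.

4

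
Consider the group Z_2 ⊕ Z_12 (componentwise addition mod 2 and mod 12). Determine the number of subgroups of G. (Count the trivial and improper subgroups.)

16

|G| = 24, so by Lagrange every subgroup order divides 24. Divisors: 1, 2, 3, 4, 6, 8, 12, 24.
Subgroups by order — order 1: 1; order 2: 3; order 3: 1; order 4: 3; order 6: 3; order 8: 1; order 12: 3; order 24: 1.
Total: 1 + 3 + 1 + 3 + 3 + 1 + 3 + 1 = 16.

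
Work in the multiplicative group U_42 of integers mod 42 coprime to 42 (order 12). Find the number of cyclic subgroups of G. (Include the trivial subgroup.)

Each element a generates a cyclic subgroup ⟨a⟩; distinct elements may generate the same one (a cyclic group of order d has φ(d) generators).
Cyclic subgroups by order — order 1: 1; order 2: 3; order 3: 1; order 6: 3.
Total: 8.

8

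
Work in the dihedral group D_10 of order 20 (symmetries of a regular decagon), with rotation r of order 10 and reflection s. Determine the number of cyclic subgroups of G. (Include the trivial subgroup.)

14

A cyclic subgroup of order d is generated by each of its φ(d) elements of order d, so the cyclic subgroups of order d number (#elements of order d)/φ(d).
Cyclic subgroups by order — order 1: 1; order 2: 11; order 5: 1; order 10: 1.
Total: 14.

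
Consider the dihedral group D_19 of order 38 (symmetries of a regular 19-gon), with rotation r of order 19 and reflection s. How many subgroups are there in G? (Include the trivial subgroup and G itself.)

22

|G| = 38, so by Lagrange every subgroup order divides 38. Divisors: 1, 2, 19, 38.
Subgroups by order — order 1: 1; order 2: 19; order 19: 1; order 38: 1.
Total: 1 + 19 + 1 + 1 = 22.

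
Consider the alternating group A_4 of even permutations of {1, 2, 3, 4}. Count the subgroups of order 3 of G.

4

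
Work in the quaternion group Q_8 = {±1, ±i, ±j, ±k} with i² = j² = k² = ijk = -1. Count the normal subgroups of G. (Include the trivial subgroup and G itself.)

6

G has 6 subgroups. Checking conjugation-invariance by order — order 1: 1/1 normal; order 2: 1/1 normal; order 4: 3/3 normal; order 8: 1/1 normal.
Total normal subgroups: 6.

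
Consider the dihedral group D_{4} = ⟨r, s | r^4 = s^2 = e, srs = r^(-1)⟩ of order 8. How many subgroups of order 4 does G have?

|G| = 8 and 4 | 8, so subgroups of order 4 are possible by Lagrange.
The subgroups of order 4 are: {e, r, r^2, r^3}; {e, r^2, s, r^2s}; {e, r^2, rs, r^3s}.
So G has 3 subgroups of order 4.

3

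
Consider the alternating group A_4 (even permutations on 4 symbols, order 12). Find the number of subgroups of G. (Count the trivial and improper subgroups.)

10

|G| = 12, so by Lagrange every subgroup order divides 12. Divisors: 1, 2, 3, 4, 6, 12.
Subgroups by order — order 1: 1; order 2: 3; order 3: 4; order 4: 1; order 6: 0; order 12: 1.
Total: 1 + 3 + 4 + 1 + 0 + 1 = 10.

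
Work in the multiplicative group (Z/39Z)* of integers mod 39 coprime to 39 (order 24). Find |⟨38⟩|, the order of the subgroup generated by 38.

2

Compute successive powers of 38 mod 39: 38, 1; 38^2 ≡ 1 (mod 39).
So |⟨38⟩| = 2.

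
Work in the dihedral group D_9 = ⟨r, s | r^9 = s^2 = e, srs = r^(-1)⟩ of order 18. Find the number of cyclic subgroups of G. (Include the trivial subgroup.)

12

Group the elements of G by the cyclic subgroup they generate; each cyclic subgroup of order d accounts for φ(d) elements.
Cyclic subgroups by order — order 1: 1; order 2: 9; order 3: 1; order 9: 1.
Total: 12.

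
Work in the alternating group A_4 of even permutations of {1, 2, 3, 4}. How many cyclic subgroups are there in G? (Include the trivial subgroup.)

8

Group the elements of G by the cyclic subgroup they generate; each cyclic subgroup of order d accounts for φ(d) elements.
Cyclic subgroups by order — order 1: 1; order 2: 3; order 3: 4.
Total: 8.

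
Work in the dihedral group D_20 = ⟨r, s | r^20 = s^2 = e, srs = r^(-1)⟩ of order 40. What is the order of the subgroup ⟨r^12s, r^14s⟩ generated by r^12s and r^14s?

|⟨r^12s⟩| = 2 and |⟨r^14s⟩| = 2, so |H| is a multiple of lcm(2, 2) = 2 and divides |G| = 40.
Closing under the operation: H = {e, r^2, r^4, r^6, r^8, r^10, r^12, r^14, r^16, r^18, s, r^2s, r^4s, r^6s, r^8s, r^10s, r^12s, r^14s, r^16s, r^18s}, so |H| = 20.

20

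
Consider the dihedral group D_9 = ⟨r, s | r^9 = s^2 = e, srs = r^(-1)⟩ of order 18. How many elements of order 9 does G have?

The elements of order 9 are: r, r^2, r^4, r^5, r^7, r^8.
That's 6.

6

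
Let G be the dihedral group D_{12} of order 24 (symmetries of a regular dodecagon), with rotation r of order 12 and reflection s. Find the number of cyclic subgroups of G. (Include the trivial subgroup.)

Group the elements of G by the cyclic subgroup they generate; each cyclic subgroup of order d accounts for φ(d) elements.
Cyclic subgroups by order — order 1: 1; order 2: 13; order 3: 1; order 4: 1; order 6: 1; order 12: 1.
Total: 18.

18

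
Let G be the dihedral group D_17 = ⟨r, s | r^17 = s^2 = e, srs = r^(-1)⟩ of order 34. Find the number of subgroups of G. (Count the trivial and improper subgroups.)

20

|G| = 34, so by Lagrange every subgroup order divides 34. Divisors: 1, 2, 17, 34.
Subgroups by order — order 1: 1; order 2: 17; order 17: 1; order 34: 1.
Total: 1 + 17 + 1 + 1 = 20.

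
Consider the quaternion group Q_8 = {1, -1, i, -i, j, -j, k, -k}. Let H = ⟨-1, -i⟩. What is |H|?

|⟨-1⟩| = 2 and |⟨-i⟩| = 4, so |H| is a multiple of lcm(2, 4) = 4 and divides |G| = 8.
Closing under the operation: H = {1, -1, i, -i}, so |H| = 4.

4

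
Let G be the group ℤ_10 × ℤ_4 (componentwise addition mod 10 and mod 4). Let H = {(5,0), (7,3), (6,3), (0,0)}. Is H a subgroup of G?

No

(6,3) ∈ H but its inverse (4,1) ∉ H, so H is not a subgroup.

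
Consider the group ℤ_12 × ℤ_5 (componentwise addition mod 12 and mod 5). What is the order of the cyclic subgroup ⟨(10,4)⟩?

The order of (10,4) in Z_12 × Z_5 is lcm(ord(10) in Z_12, ord(4) in Z_5).
ord(10) = 6 and ord(4) = 5, so |⟨(10,4)⟩| = lcm(6, 5) = 30.

30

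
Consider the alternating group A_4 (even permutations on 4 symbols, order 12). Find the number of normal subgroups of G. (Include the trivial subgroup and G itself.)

3

G has 10 subgroups. Checking conjugation-invariance by order — order 1: 1/1 normal; order 2: 0/3 normal; order 3: 0/4 normal; order 4: 1/1 normal; order 12: 1/1 normal.
Total normal subgroups: 3.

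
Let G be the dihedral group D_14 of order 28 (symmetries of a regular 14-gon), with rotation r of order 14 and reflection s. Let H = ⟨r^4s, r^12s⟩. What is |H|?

14

|⟨r^4s⟩| = 2 and |⟨r^12s⟩| = 2, so |H| is a multiple of lcm(2, 2) = 2 and divides |G| = 28.
Closing under the operation: H = {e, r^2, r^4, r^6, r^8, r^10, r^12, s, r^2s, r^4s, r^6s, r^8s, r^10s, r^12s}, so |H| = 14.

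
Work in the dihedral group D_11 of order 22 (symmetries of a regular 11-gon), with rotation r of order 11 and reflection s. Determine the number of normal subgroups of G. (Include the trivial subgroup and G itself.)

G has 14 subgroups. Checking conjugation-invariance by order — order 1: 1/1 normal; order 2: 0/11 normal; order 11: 1/1 normal; order 22: 1/1 normal.
Total normal subgroups: 3.

3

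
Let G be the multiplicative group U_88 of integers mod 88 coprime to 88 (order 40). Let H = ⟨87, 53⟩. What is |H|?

|⟨87⟩| = 2 and |⟨53⟩| = 10, so |H| is a multiple of lcm(2, 10) = 10 and divides |G| = 40.
Closing under the operation: H = {1, 5, 7, 9, 19, 25, 35, 37, 39, 43, 45, 49, 51, 53, 63, 69, 79, 81, 83, 87}, so |H| = 20.

20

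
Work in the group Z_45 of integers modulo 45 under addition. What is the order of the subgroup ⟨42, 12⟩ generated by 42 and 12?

15

|⟨42⟩| = 15 and |⟨12⟩| = 15, so |H| is a multiple of lcm(15, 15) = 15 and divides |G| = 45.
Closing under the operation: H = {0, 3, 6, 9, 12, 15, 18, 21, 24, 27, 30, 33, 36, 39, 42}, so |H| = 15.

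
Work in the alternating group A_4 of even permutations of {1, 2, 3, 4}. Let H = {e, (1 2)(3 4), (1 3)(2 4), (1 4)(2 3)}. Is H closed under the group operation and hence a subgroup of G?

|H| = 4 divides |G| = 12, consistent with Lagrange.
H contains the identity, every element's inverse is in H, and H is closed under ∘: it is a subgroup.

Yes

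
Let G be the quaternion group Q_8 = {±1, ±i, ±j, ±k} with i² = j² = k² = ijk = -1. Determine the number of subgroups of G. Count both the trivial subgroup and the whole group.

|G| = 8, so by Lagrange every subgroup order divides 8. Divisors: 1, 2, 4, 8.
Subgroups by order — order 1: 1; order 2: 1; order 4: 3; order 8: 1.
Total: 1 + 1 + 3 + 1 = 6.

6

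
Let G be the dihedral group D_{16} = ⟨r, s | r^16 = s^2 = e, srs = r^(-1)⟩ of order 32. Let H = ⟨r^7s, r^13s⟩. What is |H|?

16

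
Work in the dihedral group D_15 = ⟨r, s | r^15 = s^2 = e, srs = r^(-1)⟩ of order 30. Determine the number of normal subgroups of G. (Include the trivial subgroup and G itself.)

G has 28 subgroups. Checking conjugation-invariance by order — order 1: 1/1 normal; order 2: 0/15 normal; order 3: 1/1 normal; order 5: 1/1 normal; order 6: 0/5 normal; order 10: 0/3 normal; order 15: 1/1 normal; order 30: 1/1 normal.
Total normal subgroups: 5.

5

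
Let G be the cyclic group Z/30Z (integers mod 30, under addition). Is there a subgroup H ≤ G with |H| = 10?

Yes

10 | 30. A subgroup of order 10 is {0, 3, 6, 9, 12, 15, 18, 21, 24, 27}.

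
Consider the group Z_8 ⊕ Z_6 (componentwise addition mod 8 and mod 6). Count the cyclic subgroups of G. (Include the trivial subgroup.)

Each element a generates a cyclic subgroup ⟨a⟩; distinct elements may generate the same one (a cyclic group of order d has φ(d) generators).
Cyclic subgroups by order — order 1: 1; order 2: 3; order 3: 1; order 4: 2; order 6: 3; order 8: 2; order 12: 2; order 24: 2.
Total: 16.

16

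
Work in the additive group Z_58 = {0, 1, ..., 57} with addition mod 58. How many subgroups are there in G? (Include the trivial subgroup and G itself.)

Subgroups of the cyclic group Z_58 correspond bijectively to divisors of 58.
Divisors of 58: 1, 2, 29, 58.
So Z_58 has 4 subgroups.

4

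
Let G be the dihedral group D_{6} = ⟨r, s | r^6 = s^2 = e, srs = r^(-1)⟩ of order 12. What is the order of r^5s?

2

Computing powers of r^5s: the smallest k with (r^5s)^k = e is k = 2.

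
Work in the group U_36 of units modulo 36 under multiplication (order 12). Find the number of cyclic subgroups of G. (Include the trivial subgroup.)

8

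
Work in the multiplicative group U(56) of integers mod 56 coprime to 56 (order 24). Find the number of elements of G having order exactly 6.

Enumerating element orders in G gives 14 elements of order 6.

14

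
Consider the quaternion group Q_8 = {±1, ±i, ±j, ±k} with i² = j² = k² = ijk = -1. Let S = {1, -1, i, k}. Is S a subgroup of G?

No

k ∈ S but its inverse -k ∉ S, so S is not a subgroup.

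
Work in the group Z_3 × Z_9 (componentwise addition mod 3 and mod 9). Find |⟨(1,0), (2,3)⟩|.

9

|⟨(1,0)⟩| = 3 and |⟨(2,3)⟩| = 3, so |H| is a multiple of lcm(3, 3) = 3 and divides |G| = 27.
Closing under the operation: H = {(0,0), (0,3), (0,6), (1,0), (1,3), (1,6), (2,0), (2,3), (2,6)}, so |H| = 9.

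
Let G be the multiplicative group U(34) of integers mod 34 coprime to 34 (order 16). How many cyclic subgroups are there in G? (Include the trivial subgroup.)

5

A cyclic subgroup of order d is generated by each of its φ(d) elements of order d, so the cyclic subgroups of order d number (#elements of order d)/φ(d).
Cyclic subgroups by order — order 1: 1; order 2: 1; order 4: 1; order 8: 1; order 16: 1.
Total: 5.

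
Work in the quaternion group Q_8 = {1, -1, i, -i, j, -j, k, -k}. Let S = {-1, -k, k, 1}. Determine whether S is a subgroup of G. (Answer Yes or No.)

|S| = 4 divides |G| = 8, consistent with Lagrange.
S contains the identity, every element's inverse is in S, and S is closed under ·: it is a subgroup.
In fact S = ⟨-k⟩.

Yes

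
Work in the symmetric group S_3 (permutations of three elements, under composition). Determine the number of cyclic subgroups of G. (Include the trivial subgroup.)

A cyclic subgroup of order d is generated by each of its φ(d) elements of order d, so the cyclic subgroups of order d number (#elements of order d)/φ(d).
Cyclic subgroups by order — order 1: 1; order 2: 3; order 3: 1.
Total: 5.

5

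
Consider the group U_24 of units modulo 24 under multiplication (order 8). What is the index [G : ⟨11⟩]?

4

|⟨11⟩| = 2 and |G| = 8.
By Lagrange, [G : H] = |G|/|H| = 8/2 = 4.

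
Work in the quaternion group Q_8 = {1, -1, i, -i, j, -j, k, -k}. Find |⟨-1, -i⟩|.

4

|⟨-1⟩| = 2 and |⟨-i⟩| = 4, so |H| is a multiple of lcm(2, 4) = 4 and divides |G| = 8.
Closing under the operation: H = {1, -1, i, -i}, so |H| = 4.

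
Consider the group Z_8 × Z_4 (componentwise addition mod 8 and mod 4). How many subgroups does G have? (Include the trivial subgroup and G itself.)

22

|G| = 32, so by Lagrange every subgroup order divides 32. Divisors: 1, 2, 4, 8, 16, 32.
Subgroups by order — order 1: 1; order 2: 3; order 4: 7; order 8: 7; order 16: 3; order 32: 1.
Total: 1 + 3 + 7 + 7 + 3 + 1 = 22.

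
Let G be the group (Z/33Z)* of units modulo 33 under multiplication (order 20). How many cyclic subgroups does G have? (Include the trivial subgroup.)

Group the elements of G by the cyclic subgroup they generate; each cyclic subgroup of order d accounts for φ(d) elements.
Cyclic subgroups by order — order 1: 1; order 2: 3; order 5: 1; order 10: 3.
Total: 8.

8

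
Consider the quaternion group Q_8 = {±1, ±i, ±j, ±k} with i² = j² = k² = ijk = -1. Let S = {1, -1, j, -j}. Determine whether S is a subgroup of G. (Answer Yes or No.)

|S| = 4 divides |G| = 8, consistent with Lagrange.
S contains the identity, every element's inverse is in S, and S is closed under ·: it is a subgroup.
In fact S = ⟨j⟩.

Yes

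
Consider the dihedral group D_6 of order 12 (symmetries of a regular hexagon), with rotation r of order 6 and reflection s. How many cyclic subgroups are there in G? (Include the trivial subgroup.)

Group the elements of G by the cyclic subgroup they generate; each cyclic subgroup of order d accounts for φ(d) elements.
Cyclic subgroups by order — order 1: 1; order 2: 7; order 3: 1; order 6: 1.
Total: 10.

10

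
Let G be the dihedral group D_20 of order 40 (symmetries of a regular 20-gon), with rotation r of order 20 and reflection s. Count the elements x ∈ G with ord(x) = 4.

2

The elements of order 4 are: r^5, r^15.
That's 2.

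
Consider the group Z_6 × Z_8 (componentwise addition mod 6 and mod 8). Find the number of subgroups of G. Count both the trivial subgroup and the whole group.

22

|G| = 48, so by Lagrange every subgroup order divides 48. Divisors: 1, 2, 3, 4, 6, 8, 12, 16, 24, 48.
Subgroups by order — order 1: 1; order 2: 3; order 3: 1; order 4: 3; order 6: 3; order 8: 3; order 12: 3; order 16: 1; order 24: 3; order 48: 1.
Total: 1 + 3 + 1 + 3 + 3 + 3 + 3 + 1 + 3 + 1 = 22.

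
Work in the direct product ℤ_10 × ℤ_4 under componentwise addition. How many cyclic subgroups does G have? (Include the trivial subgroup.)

A cyclic subgroup of order d is generated by each of its φ(d) elements of order d, so the cyclic subgroups of order d number (#elements of order d)/φ(d).
Cyclic subgroups by order — order 1: 1; order 2: 3; order 4: 2; order 5: 1; order 10: 3; order 20: 2.
Total: 12.

12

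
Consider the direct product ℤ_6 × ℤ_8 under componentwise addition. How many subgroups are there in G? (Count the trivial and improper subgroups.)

22

|G| = 48, so by Lagrange every subgroup order divides 48. Divisors: 1, 2, 3, 4, 6, 8, 12, 16, 24, 48.
Subgroups by order — order 1: 1; order 2: 3; order 3: 1; order 4: 3; order 6: 3; order 8: 3; order 12: 3; order 16: 1; order 24: 3; order 48: 1.
Total: 1 + 3 + 1 + 3 + 3 + 3 + 3 + 1 + 3 + 1 = 22.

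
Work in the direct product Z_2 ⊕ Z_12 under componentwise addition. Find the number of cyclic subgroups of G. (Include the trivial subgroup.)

12

Group the elements of G by the cyclic subgroup they generate; each cyclic subgroup of order d accounts for φ(d) elements.
Cyclic subgroups by order — order 1: 1; order 2: 3; order 3: 1; order 4: 2; order 6: 3; order 12: 2.
Total: 12.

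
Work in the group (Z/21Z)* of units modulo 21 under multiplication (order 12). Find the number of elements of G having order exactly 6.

The elements of order 6 are: 2, 5, 10, 11, 17, 19.
That's 6.

6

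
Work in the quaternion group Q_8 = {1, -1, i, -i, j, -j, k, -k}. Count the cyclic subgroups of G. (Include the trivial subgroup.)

5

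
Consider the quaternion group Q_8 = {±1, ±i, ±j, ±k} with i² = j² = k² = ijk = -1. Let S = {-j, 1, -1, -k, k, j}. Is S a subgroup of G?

|S| = 6 does not divide |G| = 8, so by Lagrange S is not a subgroup.

No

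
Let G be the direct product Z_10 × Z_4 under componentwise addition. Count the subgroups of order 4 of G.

|G| = 40 and 4 | 40, so subgroups of order 4 are possible by Lagrange.
The subgroups of order 4 are: {(0,0), (0,1), (0,2), (0,3)}; {(0,0), (0,2), (5,0), (5,2)}; {(0,0), (0,2), (5,1), (5,3)}.
So G has 3 subgroups of order 4.

3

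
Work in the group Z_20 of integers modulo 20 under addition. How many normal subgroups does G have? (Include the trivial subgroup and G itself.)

6

G is abelian, so every subgroup is normal.
G has 6 subgroups in total, hence 6 normal subgroups.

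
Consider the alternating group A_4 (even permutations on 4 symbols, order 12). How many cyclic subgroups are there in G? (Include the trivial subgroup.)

8

A cyclic subgroup of order d is generated by each of its φ(d) elements of order d, so the cyclic subgroups of order d number (#elements of order d)/φ(d).
Cyclic subgroups by order — order 1: 1; order 2: 3; order 3: 4.
Total: 8.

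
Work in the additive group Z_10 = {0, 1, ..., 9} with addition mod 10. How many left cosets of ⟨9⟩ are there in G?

1

|⟨9⟩| = 10 and |G| = 10.
By Lagrange, [G : H] = |G|/|H| = 10/10 = 1.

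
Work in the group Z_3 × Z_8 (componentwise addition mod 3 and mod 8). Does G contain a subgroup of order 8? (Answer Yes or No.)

8 | 24. A subgroup of order 8 is {(0,0), (0,1), (0,2), (0,3), (0,4), (0,5), (0,6), (0,7)}.

Yes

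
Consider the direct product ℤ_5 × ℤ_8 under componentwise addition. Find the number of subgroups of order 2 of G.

1

|G| = 40 and 2 | 40, so subgroups of order 2 are possible by Lagrange.
The subgroups of order 2 are: {(0,0), (0,4)}.
So G has 1 subgroup of order 2.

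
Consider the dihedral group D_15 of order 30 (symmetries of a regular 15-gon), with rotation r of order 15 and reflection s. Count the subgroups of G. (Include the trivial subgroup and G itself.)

28

|G| = 30, so by Lagrange every subgroup order divides 30. Divisors: 1, 2, 3, 5, 6, 10, 15, 30.
Subgroups by order — order 1: 1; order 2: 15; order 3: 1; order 5: 1; order 6: 5; order 10: 3; order 15: 1; order 30: 1.
Total: 1 + 15 + 1 + 1 + 5 + 3 + 1 + 1 = 28.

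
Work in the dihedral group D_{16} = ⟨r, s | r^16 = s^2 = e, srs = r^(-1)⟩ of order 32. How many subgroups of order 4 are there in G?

9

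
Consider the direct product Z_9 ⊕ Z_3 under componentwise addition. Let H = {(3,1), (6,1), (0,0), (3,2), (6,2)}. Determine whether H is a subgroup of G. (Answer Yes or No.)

No

|H| = 5 does not divide |G| = 27, so by Lagrange H is not a subgroup.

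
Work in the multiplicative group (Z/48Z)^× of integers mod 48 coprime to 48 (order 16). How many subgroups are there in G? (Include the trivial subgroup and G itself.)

|G| = 16, so by Lagrange every subgroup order divides 16. Divisors: 1, 2, 4, 8, 16.
Subgroups by order — order 1: 1; order 2: 7; order 4: 11; order 8: 7; order 16: 1.
Total: 1 + 7 + 11 + 7 + 1 = 27.

27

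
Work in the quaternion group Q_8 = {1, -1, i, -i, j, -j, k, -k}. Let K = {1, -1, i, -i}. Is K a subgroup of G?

Yes

|K| = 4 divides |G| = 8, consistent with Lagrange.
K contains the identity, every element's inverse is in K, and K is closed under ·: it is a subgroup.
In fact K = ⟨-i⟩.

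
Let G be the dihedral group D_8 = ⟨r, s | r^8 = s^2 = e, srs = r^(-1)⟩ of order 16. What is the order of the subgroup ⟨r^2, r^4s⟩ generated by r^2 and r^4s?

|⟨r^2⟩| = 4 and |⟨r^4s⟩| = 2, so |H| is a multiple of lcm(4, 2) = 4 and divides |G| = 16.
Closing under the operation: H = {e, r^2, r^4, r^6, s, r^2s, r^4s, r^6s}, so |H| = 8.

8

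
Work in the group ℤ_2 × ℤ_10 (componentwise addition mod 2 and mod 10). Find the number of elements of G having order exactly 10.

12

An element (a,b) has order lcm(ord(a), ord(b)); count pairs with lcm equal to 10.
Enumerating gives 12 such elements.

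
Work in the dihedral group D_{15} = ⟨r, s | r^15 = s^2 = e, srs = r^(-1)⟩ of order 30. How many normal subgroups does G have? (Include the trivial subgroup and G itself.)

G has 28 subgroups. Checking conjugation-invariance by order — order 1: 1/1 normal; order 2: 0/15 normal; order 3: 1/1 normal; order 5: 1/1 normal; order 6: 0/5 normal; order 10: 0/3 normal; order 15: 1/1 normal; order 30: 1/1 normal.
Total normal subgroups: 5.

5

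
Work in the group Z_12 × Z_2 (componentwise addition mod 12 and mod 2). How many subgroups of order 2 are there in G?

3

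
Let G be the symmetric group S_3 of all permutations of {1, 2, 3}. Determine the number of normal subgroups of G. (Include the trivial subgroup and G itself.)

3

G has 6 subgroups. Checking conjugation-invariance by order — order 1: 1/1 normal; order 2: 0/3 normal; order 3: 1/1 normal; order 6: 1/1 normal.
Total normal subgroups: 3.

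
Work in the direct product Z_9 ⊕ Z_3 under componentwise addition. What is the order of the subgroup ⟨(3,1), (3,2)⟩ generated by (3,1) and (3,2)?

9

|⟨(3,1)⟩| = 3 and |⟨(3,2)⟩| = 3, so |H| is a multiple of lcm(3, 3) = 3 and divides |G| = 27.
Closing under the operation: H = {(0,0), (0,1), (0,2), (3,0), (3,1), (3,2), (6,0), (6,1), (6,2)}, so |H| = 9.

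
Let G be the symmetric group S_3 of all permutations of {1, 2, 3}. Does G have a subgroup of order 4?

4 does not divide |G| = 6, so by Lagrange no subgroup of order 4 exists.

No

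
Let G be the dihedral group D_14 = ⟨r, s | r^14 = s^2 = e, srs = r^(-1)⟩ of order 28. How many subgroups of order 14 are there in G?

3

|G| = 28 and 14 | 28, so subgroups of order 14 are possible by Lagrange.
The subgroups of order 14 are: {e, r, r^2, r^3, r^4, r^5, r^6, r^7, r^8, r^9, r^10, r^11, r^12, r^13}; {e, r^2, r^4, r^6, r^8, r^10, r^12, s, r^2s, r^4s, r^6s, r^8s, r^10s, r^12s}; {e, r^2, r^4, r^6, r^8, r^10, r^12, rs, r^3s, r^5s, r^7s, r^9s, r^11s, r^13s}.
So G has 3 subgroups of order 14.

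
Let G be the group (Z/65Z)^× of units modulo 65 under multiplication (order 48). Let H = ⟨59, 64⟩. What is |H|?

24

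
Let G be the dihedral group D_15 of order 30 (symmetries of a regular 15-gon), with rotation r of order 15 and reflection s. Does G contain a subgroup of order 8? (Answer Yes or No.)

8 does not divide |G| = 30, so by Lagrange no subgroup of order 8 exists.

No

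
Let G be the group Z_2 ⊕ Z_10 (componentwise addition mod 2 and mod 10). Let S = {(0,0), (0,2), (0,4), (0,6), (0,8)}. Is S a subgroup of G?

|S| = 5 divides |G| = 20, consistent with Lagrange.
S contains the identity, every element's inverse is in S, and S is closed under +: it is a subgroup.
In fact S = ⟨(0,2)⟩.

Yes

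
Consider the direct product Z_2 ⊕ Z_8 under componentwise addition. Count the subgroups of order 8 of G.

3

|G| = 16 and 8 | 16, so subgroups of order 8 are possible by Lagrange.
The subgroups of order 8 are: {(0,0), (0,1), (0,2), (0,3), (0,4), (0,5), (0,6), (0,7)}; {(0,0), (0,2), (0,4), (0,6), (1,0), (1,2), (1,4), (1,6)}; {(0,0), (0,2), (0,4), (0,6), (1,1), (1,3), (1,5), (1,7)}.
So G has 3 subgroups of order 8.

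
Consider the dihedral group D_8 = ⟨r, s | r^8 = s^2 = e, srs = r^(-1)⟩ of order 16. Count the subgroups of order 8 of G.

|G| = 16 and 8 | 16, so subgroups of order 8 are possible by Lagrange.
The subgroups of order 8 are: {e, r, r^2, r^3, r^4, r^5, r^6, r^7}; {e, r^2, r^4, r^6, s, r^2s, r^4s, r^6s}; {e, r^2, r^4, r^6, rs, r^3s, r^5s, r^7s}.
So G has 3 subgroups of order 8.

3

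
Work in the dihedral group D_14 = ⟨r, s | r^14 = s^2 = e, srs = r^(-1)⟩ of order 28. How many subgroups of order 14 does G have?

|G| = 28 and 14 | 28, so subgroups of order 14 are possible by Lagrange.
The subgroups of order 14 are: {e, r, r^2, r^3, r^4, r^5, r^6, r^7, r^8, r^9, r^10, r^11, r^12, r^13}; {e, r^2, r^4, r^6, r^8, r^10, r^12, s, r^2s, r^4s, r^6s, r^8s, r^10s, r^12s}; {e, r^2, r^4, r^6, r^8, r^10, r^12, rs, r^3s, r^5s, r^7s, r^9s, r^11s, r^13s}.
So G has 3 subgroups of order 14.

3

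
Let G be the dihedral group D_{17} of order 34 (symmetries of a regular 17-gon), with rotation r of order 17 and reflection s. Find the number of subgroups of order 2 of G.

|G| = 34 and 2 | 34, so subgroups of order 2 are possible by Lagrange.
The subgroups of order 2 are: {e, r^10s}; {e, r^11s}; {e, r^12s}; {e, r^13s}; … (17 in all).
So G has 17 subgroups of order 2.

17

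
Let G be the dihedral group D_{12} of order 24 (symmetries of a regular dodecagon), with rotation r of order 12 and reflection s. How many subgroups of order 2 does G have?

|G| = 24 and 2 | 24, so subgroups of order 2 are possible by Lagrange.
The subgroups of order 2 are: {e, r^10s}; {e, r^11s}; {e, r^2s}; {e, r^3s}; … (13 in all).
So G has 13 subgroups of order 2.

13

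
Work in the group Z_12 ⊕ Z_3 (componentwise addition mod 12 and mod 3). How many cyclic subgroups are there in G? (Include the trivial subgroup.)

15

Group the elements of G by the cyclic subgroup they generate; each cyclic subgroup of order d accounts for φ(d) elements.
Cyclic subgroups by order — order 1: 1; order 2: 1; order 3: 4; order 4: 1; order 6: 4; order 12: 4.
Total: 15.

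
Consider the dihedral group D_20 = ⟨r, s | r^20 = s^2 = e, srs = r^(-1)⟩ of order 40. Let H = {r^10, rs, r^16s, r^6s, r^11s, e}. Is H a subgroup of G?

No

|H| = 6 does not divide |G| = 40, so by Lagrange H is not a subgroup.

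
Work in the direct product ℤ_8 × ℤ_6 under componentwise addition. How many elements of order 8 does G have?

8

An element (a,b) has order lcm(ord(a), ord(b)); count pairs with lcm equal to 8.
Enumerating gives 8 such elements.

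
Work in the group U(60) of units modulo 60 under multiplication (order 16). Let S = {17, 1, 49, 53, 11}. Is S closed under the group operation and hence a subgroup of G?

No

|S| = 5 does not divide |G| = 16, so by Lagrange S is not a subgroup.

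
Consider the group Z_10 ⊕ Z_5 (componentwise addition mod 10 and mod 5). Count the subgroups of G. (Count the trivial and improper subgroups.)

|G| = 50, so by Lagrange every subgroup order divides 50. Divisors: 1, 2, 5, 10, 25, 50.
Subgroups by order — order 1: 1; order 2: 1; order 5: 6; order 10: 6; order 25: 1; order 50: 1.
Total: 1 + 1 + 6 + 6 + 1 + 1 = 16.

16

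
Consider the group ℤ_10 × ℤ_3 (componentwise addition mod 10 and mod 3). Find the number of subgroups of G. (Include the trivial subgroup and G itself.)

8

|G| = 30, so by Lagrange every subgroup order divides 30. Divisors: 1, 2, 3, 5, 6, 10, 15, 30.
Subgroups by order — order 1: 1; order 2: 1; order 3: 1; order 5: 1; order 6: 1; order 10: 1; order 15: 1; order 30: 1.
Total: 1 + 1 + 1 + 1 + 1 + 1 + 1 + 1 = 8.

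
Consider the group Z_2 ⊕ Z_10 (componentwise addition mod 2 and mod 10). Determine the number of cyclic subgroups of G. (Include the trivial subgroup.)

8

Group the elements of G by the cyclic subgroup they generate; each cyclic subgroup of order d accounts for φ(d) elements.
Cyclic subgroups by order — order 1: 1; order 2: 3; order 5: 1; order 10: 3.
Total: 8.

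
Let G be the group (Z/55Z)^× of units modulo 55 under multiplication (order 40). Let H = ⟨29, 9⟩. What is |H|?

|⟨29⟩| = 10 and |⟨9⟩| = 10, so |H| is a multiple of lcm(10, 10) = 10 and divides |G| = 40.
Closing under the operation: H = {1, 4, 6, 9, 14, 16, 19, 21, 24, 26, 29, 31, 34, 36, 39, 41, 46, 49, 51, 54}, so |H| = 20.

20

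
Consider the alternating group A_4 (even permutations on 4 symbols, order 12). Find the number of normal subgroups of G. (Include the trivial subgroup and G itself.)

G has 10 subgroups. Checking conjugation-invariance by order — order 1: 1/1 normal; order 2: 0/3 normal; order 3: 0/4 normal; order 4: 1/1 normal; order 12: 1/1 normal.
Total normal subgroups: 3.

3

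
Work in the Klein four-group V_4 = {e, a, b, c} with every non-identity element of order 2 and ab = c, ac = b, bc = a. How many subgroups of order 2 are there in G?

3

|G| = 4 and 2 | 4, so subgroups of order 2 are possible by Lagrange.
The subgroups of order 2 are: {e, a}; {e, b}; {e, c}.
So G has 3 subgroups of order 2.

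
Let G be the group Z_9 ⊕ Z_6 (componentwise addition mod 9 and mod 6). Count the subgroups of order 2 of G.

1

|G| = 54 and 2 | 54, so subgroups of order 2 are possible by Lagrange.
The subgroups of order 2 are: {(0,0), (0,3)}.
So G has 1 subgroup of order 2.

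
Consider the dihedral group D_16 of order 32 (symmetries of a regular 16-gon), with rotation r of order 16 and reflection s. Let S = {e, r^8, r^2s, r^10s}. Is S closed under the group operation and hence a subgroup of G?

|S| = 4 divides |G| = 32, consistent with Lagrange.
S contains the identity, every element's inverse is in S, and S is closed under ·: it is a subgroup.

Yes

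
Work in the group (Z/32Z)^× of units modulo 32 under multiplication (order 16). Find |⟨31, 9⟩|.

|⟨31⟩| = 2 and |⟨9⟩| = 4, so |H| is a multiple of lcm(2, 4) = 4 and divides |G| = 16.
Closing under the operation: H = {1, 7, 9, 15, 17, 23, 25, 31}, so |H| = 8.

8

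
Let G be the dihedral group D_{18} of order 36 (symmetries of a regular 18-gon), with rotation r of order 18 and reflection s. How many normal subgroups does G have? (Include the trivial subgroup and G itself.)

9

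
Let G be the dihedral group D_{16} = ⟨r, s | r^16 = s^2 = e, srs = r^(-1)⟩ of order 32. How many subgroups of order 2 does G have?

|G| = 32 and 2 | 32, so subgroups of order 2 are possible by Lagrange.
The subgroups of order 2 are: {e, r^10s}; {e, r^11s}; {e, r^12s}; {e, r^13s}; … (17 in all).
So G has 17 subgroups of order 2.

17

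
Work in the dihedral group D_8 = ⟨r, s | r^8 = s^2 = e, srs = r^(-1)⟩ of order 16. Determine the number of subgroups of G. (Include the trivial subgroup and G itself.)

|G| = 16, so by Lagrange every subgroup order divides 16. Divisors: 1, 2, 4, 8, 16.
Subgroups by order — order 1: 1; order 2: 9; order 4: 5; order 8: 3; order 16: 1.
Total: 1 + 9 + 5 + 3 + 1 = 19.

19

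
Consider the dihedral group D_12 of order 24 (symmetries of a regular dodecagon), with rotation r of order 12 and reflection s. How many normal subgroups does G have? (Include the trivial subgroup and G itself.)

9

G has 34 subgroups. Checking conjugation-invariance by order — order 1: 1/1 normal; order 2: 1/13 normal; order 3: 1/1 normal; order 4: 1/7 normal; order 6: 1/5 normal; order 8: 0/3 normal; order 12: 3/3 normal; order 24: 1/1 normal.
Total normal subgroups: 9.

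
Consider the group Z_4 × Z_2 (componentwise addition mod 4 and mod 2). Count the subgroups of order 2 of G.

3

|G| = 8 and 2 | 8, so subgroups of order 2 are possible by Lagrange.
The subgroups of order 2 are: {(0,0), (0,1)}; {(0,0), (2,0)}; {(0,0), (2,1)}.
So G has 3 subgroups of order 2.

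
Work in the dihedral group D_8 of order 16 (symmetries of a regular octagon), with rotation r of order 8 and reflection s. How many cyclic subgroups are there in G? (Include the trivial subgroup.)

Each element a generates a cyclic subgroup ⟨a⟩; distinct elements may generate the same one (a cyclic group of order d has φ(d) generators).
Cyclic subgroups by order — order 1: 1; order 2: 9; order 4: 1; order 8: 1.
Total: 12.

12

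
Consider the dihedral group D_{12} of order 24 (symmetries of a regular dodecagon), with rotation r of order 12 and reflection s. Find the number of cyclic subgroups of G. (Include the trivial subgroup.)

18

A cyclic subgroup of order d is generated by each of its φ(d) elements of order d, so the cyclic subgroups of order d number (#elements of order d)/φ(d).
Cyclic subgroups by order — order 1: 1; order 2: 13; order 3: 1; order 4: 1; order 6: 1; order 12: 1.
Total: 18.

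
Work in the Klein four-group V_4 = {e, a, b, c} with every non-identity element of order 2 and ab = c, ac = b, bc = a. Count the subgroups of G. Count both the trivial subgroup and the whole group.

5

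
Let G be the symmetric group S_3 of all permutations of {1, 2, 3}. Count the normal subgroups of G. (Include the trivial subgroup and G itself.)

G has 6 subgroups. Checking conjugation-invariance by order — order 1: 1/1 normal; order 2: 0/3 normal; order 3: 1/1 normal; order 6: 1/1 normal.
Total normal subgroups: 3.

3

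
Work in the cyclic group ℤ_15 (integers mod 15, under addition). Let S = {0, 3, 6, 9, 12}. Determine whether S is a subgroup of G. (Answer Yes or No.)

Yes

|S| = 5 divides |G| = 15, consistent with Lagrange.
S contains the identity, every element's inverse is in S, and S is closed under +: it is a subgroup.
In fact S = ⟨3⟩.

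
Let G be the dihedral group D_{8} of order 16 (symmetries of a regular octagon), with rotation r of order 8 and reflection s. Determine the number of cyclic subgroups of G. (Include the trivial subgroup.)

A cyclic subgroup of order d is generated by each of its φ(d) elements of order d, so the cyclic subgroups of order d number (#elements of order d)/φ(d).
Cyclic subgroups by order — order 1: 1; order 2: 9; order 4: 1; order 8: 1.
Total: 12.

12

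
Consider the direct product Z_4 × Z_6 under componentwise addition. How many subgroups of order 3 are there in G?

|G| = 24 and 3 | 24, so subgroups of order 3 are possible by Lagrange.
The subgroups of order 3 are: {(0,0), (0,2), (0,4)}.
So G has 1 subgroup of order 3.

1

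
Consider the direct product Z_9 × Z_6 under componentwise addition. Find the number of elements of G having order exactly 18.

18

An element (a,b) has order lcm(ord(a), ord(b)); count pairs with lcm equal to 18.
Enumerating gives 18 such elements.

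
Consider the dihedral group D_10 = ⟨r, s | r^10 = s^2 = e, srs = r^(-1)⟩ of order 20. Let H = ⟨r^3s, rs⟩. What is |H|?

10

|⟨r^3s⟩| = 2 and |⟨rs⟩| = 2, so |H| is a multiple of lcm(2, 2) = 2 and divides |G| = 20.
Closing under the operation: H = {e, r^2, r^4, r^6, r^8, rs, r^3s, r^5s, r^7s, r^9s}, so |H| = 10.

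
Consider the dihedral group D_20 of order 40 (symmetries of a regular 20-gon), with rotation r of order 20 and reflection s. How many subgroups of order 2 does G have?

21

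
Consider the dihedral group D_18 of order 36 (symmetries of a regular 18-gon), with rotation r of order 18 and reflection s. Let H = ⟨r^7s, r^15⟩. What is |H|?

12

|⟨r^7s⟩| = 2 and |⟨r^15⟩| = 6, so |H| is a multiple of lcm(2, 6) = 6 and divides |G| = 36.
Closing under the operation: H = {e, r^3, r^6, r^9, r^12, r^15, rs, r^4s, r^7s, r^10s, r^13s, r^16s}, so |H| = 12.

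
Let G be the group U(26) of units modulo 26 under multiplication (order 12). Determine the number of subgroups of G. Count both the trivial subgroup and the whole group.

6

|G| = 12, so by Lagrange every subgroup order divides 12. Divisors: 1, 2, 3, 4, 6, 12.
Subgroups by order — order 1: 1; order 2: 1; order 3: 1; order 4: 1; order 6: 1; order 12: 1.
Total: 1 + 1 + 1 + 1 + 1 + 1 = 6.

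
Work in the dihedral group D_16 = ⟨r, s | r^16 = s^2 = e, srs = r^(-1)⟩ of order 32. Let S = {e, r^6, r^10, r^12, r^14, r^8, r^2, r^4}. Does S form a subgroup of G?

|S| = 8 divides |G| = 32, consistent with Lagrange.
S contains the identity, every element's inverse is in S, and S is closed under ·: it is a subgroup.
In fact S = ⟨r^2⟩.

Yes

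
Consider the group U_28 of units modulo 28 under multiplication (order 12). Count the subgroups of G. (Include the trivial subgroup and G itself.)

10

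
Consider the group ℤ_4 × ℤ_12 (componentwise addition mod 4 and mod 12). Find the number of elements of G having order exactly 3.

An element (a,b) has order lcm(ord(a), ord(b)); count pairs with lcm equal to 3.
Enumerating gives 2 such elements.

2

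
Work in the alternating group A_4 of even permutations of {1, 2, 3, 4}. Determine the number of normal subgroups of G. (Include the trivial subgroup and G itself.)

G has 10 subgroups. Checking conjugation-invariance by order — order 1: 1/1 normal; order 2: 0/3 normal; order 3: 0/4 normal; order 4: 1/1 normal; order 12: 1/1 normal.
Total normal subgroups: 3.

3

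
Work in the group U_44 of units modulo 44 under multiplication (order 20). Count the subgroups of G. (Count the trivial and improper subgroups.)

|G| = 20, so by Lagrange every subgroup order divides 20. Divisors: 1, 2, 4, 5, 10, 20.
Subgroups by order — order 1: 1; order 2: 3; order 4: 1; order 5: 1; order 10: 3; order 20: 1.
Total: 1 + 3 + 1 + 1 + 3 + 1 = 10.

10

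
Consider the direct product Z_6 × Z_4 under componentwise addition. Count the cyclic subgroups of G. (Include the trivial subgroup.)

12

Each element a generates a cyclic subgroup ⟨a⟩; distinct elements may generate the same one (a cyclic group of order d has φ(d) generators).
Cyclic subgroups by order — order 1: 1; order 2: 3; order 3: 1; order 4: 2; order 6: 3; order 12: 2.
Total: 12.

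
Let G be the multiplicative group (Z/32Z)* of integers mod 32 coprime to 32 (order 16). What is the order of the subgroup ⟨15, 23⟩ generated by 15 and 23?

8

|⟨15⟩| = 2 and |⟨23⟩| = 4, so |H| is a multiple of lcm(2, 4) = 4 and divides |G| = 16.
Closing under the operation: H = {1, 7, 9, 15, 17, 23, 25, 31}, so |H| = 8.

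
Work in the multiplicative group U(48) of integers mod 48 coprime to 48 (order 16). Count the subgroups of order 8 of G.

7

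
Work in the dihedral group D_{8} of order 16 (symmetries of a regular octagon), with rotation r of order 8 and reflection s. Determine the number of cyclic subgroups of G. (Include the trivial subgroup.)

12

Group the elements of G by the cyclic subgroup they generate; each cyclic subgroup of order d accounts for φ(d) elements.
Cyclic subgroups by order — order 1: 1; order 2: 9; order 4: 1; order 8: 1.
Total: 12.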